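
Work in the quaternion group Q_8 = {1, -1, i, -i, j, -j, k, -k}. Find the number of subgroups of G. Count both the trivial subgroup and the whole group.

6

|G| = 8, so by Lagrange every subgroup order divides 8. Divisors: 1, 2, 4, 8.
Subgroups by order — order 1: 1; order 2: 1; order 4: 3; order 8: 1.
Total: 1 + 1 + 3 + 1 = 6.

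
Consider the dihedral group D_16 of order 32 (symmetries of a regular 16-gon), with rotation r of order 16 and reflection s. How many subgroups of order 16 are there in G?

3

|G| = 32 and 16 | 32, so subgroups of order 16 are possible by Lagrange.
The subgroups of order 16 are: {e, r, r^2, r^3, r^4, r^5, r^6, r^7, r^8, r^9, r^10, r^11, r^12, r^13, r^14, r^15}; {e, r^2, r^4, r^6, r^8, r^10, r^12, r^14, s, r^2s, r^4s, r^6s, r^8s, r^10s, r^12s, r^14s}; {e, r^2, r^4, r^6, r^8, r^10, r^12, r^14, rs, r^3s, r^5s, r^7s, r^9s, r^11s, r^13s, r^15s}.
So G has 3 subgroups of order 16.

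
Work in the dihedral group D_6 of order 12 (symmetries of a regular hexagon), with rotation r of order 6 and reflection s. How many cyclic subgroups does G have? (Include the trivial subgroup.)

Group the elements of G by the cyclic subgroup they generate; each cyclic subgroup of order d accounts for φ(d) elements.
Cyclic subgroups by order — order 1: 1; order 2: 7; order 3: 1; order 6: 1.
Total: 10.

10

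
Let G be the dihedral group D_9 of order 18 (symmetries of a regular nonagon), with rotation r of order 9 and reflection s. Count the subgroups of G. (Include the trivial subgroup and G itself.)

16

|G| = 18, so by Lagrange every subgroup order divides 18. Divisors: 1, 2, 3, 6, 9, 18.
Subgroups by order — order 1: 1; order 2: 9; order 3: 1; order 6: 3; order 9: 1; order 18: 1.
Total: 1 + 9 + 1 + 3 + 1 + 1 = 16.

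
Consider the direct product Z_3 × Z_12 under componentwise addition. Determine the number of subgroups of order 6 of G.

4

|G| = 36 and 6 | 36, so subgroups of order 6 are possible by Lagrange.
The subgroups of order 6 are: {(0,0), (0,2), (0,4), (0,6), (0,8), (0,10)}; {(0,0), (0,6), (1,0), (1,6), (2,0), (2,6)}; {(0,0), (0,6), (1,4), (1,10), (2,2), (2,8)}; {(0,0), (0,6), (1,2), (1,8), (2,4), (2,10)}.
So G has 4 subgroups of order 6.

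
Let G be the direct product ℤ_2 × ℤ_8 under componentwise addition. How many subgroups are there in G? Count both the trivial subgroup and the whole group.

|G| = 16, so by Lagrange every subgroup order divides 16. Divisors: 1, 2, 4, 8, 16.
Subgroups by order — order 1: 1; order 2: 3; order 4: 3; order 8: 3; order 16: 1.
Total: 1 + 3 + 3 + 3 + 1 = 11.

11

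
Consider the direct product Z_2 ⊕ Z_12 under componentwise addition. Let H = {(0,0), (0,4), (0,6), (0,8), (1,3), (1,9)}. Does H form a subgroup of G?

No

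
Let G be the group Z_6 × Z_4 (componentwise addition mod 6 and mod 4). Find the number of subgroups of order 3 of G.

1

|G| = 24 and 3 | 24, so subgroups of order 3 are possible by Lagrange.
The subgroups of order 3 are: {(0,0), (2,0), (4,0)}.
So G has 1 subgroup of order 3.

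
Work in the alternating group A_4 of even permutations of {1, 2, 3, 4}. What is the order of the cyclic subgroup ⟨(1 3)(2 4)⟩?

Computing powers of (1 3)(2 4): the smallest k with ((1 3)(2 4))^k = e is k = 2.

2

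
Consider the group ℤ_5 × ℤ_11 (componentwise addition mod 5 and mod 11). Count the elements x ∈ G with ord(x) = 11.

10

An element (a,b) has order lcm(ord(a), ord(b)); count pairs with lcm equal to 11.
Enumerating gives 10 such elements.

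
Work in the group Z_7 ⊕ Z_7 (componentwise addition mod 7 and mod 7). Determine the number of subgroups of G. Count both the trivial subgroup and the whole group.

10

|G| = 49, so by Lagrange every subgroup order divides 49. Divisors: 1, 7, 49.
Subgroups by order — order 1: 1; order 7: 8; order 49: 1.
Total: 1 + 8 + 1 = 10.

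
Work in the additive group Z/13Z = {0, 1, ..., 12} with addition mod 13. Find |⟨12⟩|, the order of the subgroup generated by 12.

13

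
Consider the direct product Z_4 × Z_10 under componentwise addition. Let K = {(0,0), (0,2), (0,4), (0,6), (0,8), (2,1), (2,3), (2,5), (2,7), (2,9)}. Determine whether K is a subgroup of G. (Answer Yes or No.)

Yes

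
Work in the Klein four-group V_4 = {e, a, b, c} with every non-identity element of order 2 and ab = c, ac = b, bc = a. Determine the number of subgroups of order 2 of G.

|G| = 4 and 2 | 4, so subgroups of order 2 are possible by Lagrange.
The subgroups of order 2 are: {e, a}; {e, b}; {e, c}.
So G has 3 subgroups of order 2.

3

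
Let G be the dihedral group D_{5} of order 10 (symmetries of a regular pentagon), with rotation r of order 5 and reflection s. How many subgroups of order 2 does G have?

5

|G| = 10 and 2 | 10, so subgroups of order 2 are possible by Lagrange.
The subgroups of order 2 are: {e, r^2s}; {e, r^3s}; {e, r^4s}; {e, rs}; … (5 in all).
So G has 5 subgroups of order 2.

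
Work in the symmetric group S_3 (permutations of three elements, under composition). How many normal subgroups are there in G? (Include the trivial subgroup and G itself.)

G has 6 subgroups. Checking conjugation-invariance by order — order 1: 1/1 normal; order 2: 0/3 normal; order 3: 1/1 normal; order 6: 1/1 normal.
Total normal subgroups: 3.

3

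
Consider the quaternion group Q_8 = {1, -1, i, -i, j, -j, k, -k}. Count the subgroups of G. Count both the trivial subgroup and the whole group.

|G| = 8, so by Lagrange every subgroup order divides 8. Divisors: 1, 2, 4, 8.
Subgroups by order — order 1: 1; order 2: 1; order 4: 3; order 8: 1.
Total: 1 + 1 + 3 + 1 = 6.

6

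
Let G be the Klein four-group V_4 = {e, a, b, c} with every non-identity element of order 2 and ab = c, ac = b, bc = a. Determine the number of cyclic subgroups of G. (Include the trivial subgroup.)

A cyclic subgroup of order d is generated by each of its φ(d) elements of order d, so the cyclic subgroups of order d number (#elements of order d)/φ(d).
Cyclic subgroups by order — order 1: 1; order 2: 3.
Total: 4.

4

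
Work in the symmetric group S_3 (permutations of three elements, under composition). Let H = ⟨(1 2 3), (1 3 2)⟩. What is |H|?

3

|⟨(1 2 3)⟩| = 3 and |⟨(1 3 2)⟩| = 3, so |H| is a multiple of lcm(3, 3) = 3 and divides |G| = 6.
Closing under the operation: H = {e, (1 2 3), (1 3 2)}, so |H| = 3.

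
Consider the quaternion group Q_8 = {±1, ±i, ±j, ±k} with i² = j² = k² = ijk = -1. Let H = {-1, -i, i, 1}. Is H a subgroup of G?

|H| = 4 divides |G| = 8, consistent with Lagrange.
H contains the identity, every element's inverse is in H, and H is closed under ·: it is a subgroup.
In fact H = ⟨-i⟩.

Yes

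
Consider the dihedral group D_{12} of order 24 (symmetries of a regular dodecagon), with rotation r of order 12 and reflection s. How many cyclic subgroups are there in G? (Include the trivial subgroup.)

18

A cyclic subgroup of order d is generated by each of its φ(d) elements of order d, so the cyclic subgroups of order d number (#elements of order d)/φ(d).
Cyclic subgroups by order — order 1: 1; order 2: 13; order 3: 1; order 4: 1; order 6: 1; order 12: 1.
Total: 18.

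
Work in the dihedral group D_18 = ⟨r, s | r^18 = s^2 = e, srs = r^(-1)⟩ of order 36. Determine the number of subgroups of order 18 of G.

3

|G| = 36 and 18 | 36, so subgroups of order 18 are possible by Lagrange.
The subgroups of order 18 are: {e, r, r^2, r^3, r^4, r^5, r^6, r^7, r^8, r^9, r^10, r^11, r^12, r^13, r^14, r^15, r^16, r^17}; {e, r^2, r^4, r^6, r^8, r^10, r^12, r^14, r^16, s, r^2s, r^4s, r^6s, r^8s, r^10s, r^12s, r^14s, r^16s}; {e, r^2, r^4, r^6, r^8, r^10, r^12, r^14, r^16, rs, r^3s, r^5s, r^7s, r^9s, r^11s, r^13s, r^15s, r^17s}.
So G has 3 subgroups of order 18.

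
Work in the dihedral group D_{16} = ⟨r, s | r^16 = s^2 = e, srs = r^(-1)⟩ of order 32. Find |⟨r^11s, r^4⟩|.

8

|⟨r^11s⟩| = 2 and |⟨r^4⟩| = 4, so |H| is a multiple of lcm(2, 4) = 4 and divides |G| = 32.
Closing under the operation: H = {e, r^4, r^8, r^12, r^3s, r^7s, r^11s, r^15s}, so |H| = 8.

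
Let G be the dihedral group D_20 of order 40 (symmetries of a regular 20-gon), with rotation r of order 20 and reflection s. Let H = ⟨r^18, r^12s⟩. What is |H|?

20

|⟨r^18⟩| = 10 and |⟨r^12s⟩| = 2, so |H| is a multiple of lcm(10, 2) = 10 and divides |G| = 40.
Closing under the operation: H = {e, r^2, r^4, r^6, r^8, r^10, r^12, r^14, r^16, r^18, s, r^2s, r^4s, r^6s, r^8s, r^10s, r^12s, r^14s, r^16s, r^18s}, so |H| = 20.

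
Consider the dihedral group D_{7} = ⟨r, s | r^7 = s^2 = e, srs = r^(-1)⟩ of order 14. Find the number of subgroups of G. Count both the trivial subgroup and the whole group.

|G| = 14, so by Lagrange every subgroup order divides 14. Divisors: 1, 2, 7, 14.
Subgroups by order — order 1: 1; order 2: 7; order 7: 1; order 14: 1.
Total: 1 + 7 + 1 + 1 = 10.

10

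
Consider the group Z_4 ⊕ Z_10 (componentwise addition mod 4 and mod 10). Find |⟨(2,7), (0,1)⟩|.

20

|⟨(2,7)⟩| = 10 and |⟨(0,1)⟩| = 10, so |H| is a multiple of lcm(10, 10) = 10 and divides |G| = 40.
Closing under the operation: H = {(0,0), (0,1), (0,2), (0,3), (0,4), (0,5), (0,6), (0,7), (0,8), (0,9), (2,0), (2,1), (2,2), (2,3), (2,4), (2,5), (2,6), (2,7), (2,8), (2,9)}, so |H| = 20.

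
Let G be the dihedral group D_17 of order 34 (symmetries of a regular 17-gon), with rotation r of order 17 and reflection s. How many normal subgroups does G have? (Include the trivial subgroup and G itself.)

3

G has 20 subgroups. Checking conjugation-invariance by order — order 1: 1/1 normal; order 2: 0/17 normal; order 17: 1/1 normal; order 34: 1/1 normal.
Total normal subgroups: 3.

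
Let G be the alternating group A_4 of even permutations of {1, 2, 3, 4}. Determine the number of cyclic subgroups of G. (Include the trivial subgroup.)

8

Each element a generates a cyclic subgroup ⟨a⟩; distinct elements may generate the same one (a cyclic group of order d has φ(d) generators).
Cyclic subgroups by order — order 1: 1; order 2: 3; order 3: 4.
Total: 8.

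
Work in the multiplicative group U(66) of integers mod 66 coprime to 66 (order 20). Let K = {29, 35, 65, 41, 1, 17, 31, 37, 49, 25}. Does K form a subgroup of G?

|K| = 10 divides |G| = 20, consistent with Lagrange.
K contains the identity, every element's inverse is in K, and K is closed under ·: it is a subgroup.
In fact K = ⟨35⟩.

Yes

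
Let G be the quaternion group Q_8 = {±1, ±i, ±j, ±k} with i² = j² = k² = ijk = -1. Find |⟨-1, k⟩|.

4

|⟨-1⟩| = 2 and |⟨k⟩| = 4, so |H| is a multiple of lcm(2, 4) = 4 and divides |G| = 8.
Closing under the operation: H = {1, -1, k, -k}, so |H| = 4.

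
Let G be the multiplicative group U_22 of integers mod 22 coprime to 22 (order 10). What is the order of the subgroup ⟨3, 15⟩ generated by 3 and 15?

5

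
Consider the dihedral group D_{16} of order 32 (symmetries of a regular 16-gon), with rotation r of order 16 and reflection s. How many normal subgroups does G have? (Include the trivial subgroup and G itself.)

G has 36 subgroups. Checking conjugation-invariance by order — order 1: 1/1 normal; order 2: 1/17 normal; order 4: 1/9 normal; order 8: 1/5 normal; order 16: 3/3 normal; order 32: 1/1 normal.
Total normal subgroups: 8.

8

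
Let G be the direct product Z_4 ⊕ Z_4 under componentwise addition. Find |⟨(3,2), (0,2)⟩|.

|⟨(3,2)⟩| = 4 and |⟨(0,2)⟩| = 2, so |H| is a multiple of lcm(4, 2) = 4 and divides |G| = 16.
Closing under the operation: H = {(0,0), (0,2), (1,0), (1,2), (2,0), (2,2), (3,0), (3,2)}, so |H| = 8.

8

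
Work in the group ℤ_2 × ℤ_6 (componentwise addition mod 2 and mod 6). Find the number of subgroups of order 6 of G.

3

|G| = 12 and 6 | 12, so subgroups of order 6 are possible by Lagrange.
The subgroups of order 6 are: {(0,0), (0,1), (0,2), (0,3), (0,4), (0,5)}; {(0,0), (0,2), (0,4), (1,0), (1,2), (1,4)}; {(0,0), (0,2), (0,4), (1,1), (1,3), (1,5)}.
So G has 3 subgroups of order 6.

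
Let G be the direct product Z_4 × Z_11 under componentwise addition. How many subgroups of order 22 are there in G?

|G| = 44 and 22 | 44, so subgroups of order 22 are possible by Lagrange.
The subgroups of order 22 are: {(0,0), (0,1), (0,2), (0,3), (0,4), (0,5), (0,6), (0,7), (0,8), (0,9), (0,10), (2,0), (2,1), (2,2), (2,3), (2,4), (2,5), (2,6), (2,7), (2,8), (2,9), (2,10)}.
So G has 1 subgroup of order 22.

1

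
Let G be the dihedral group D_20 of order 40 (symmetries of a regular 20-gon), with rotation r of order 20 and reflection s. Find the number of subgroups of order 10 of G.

5

|G| = 40 and 10 | 40, so subgroups of order 10 are possible by Lagrange.
The subgroups of order 10 are: {e, r^2, r^4, r^6, r^8, r^10, r^12, r^14, r^16, r^18}; {e, r^4, r^8, r^12, r^16, r^2s, r^6s, r^10s, r^14s, r^18s}; {e, r^4, r^8, r^12, r^16, r^3s, r^7s, r^11s, r^15s, r^19s}; {e, r^4, r^8, r^12, r^16, s, r^4s, r^8s, r^12s, r^16s}; … (5 in all).
So G has 5 subgroups of order 10.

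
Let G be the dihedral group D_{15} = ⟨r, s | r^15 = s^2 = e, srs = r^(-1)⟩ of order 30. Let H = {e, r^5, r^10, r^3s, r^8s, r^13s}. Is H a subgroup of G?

Yes

|H| = 6 divides |G| = 30, consistent with Lagrange.
H contains the identity, every element's inverse is in H, and H is closed under ·: it is a subgroup.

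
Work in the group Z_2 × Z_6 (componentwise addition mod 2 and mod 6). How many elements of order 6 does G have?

6

An element (a,b) has order lcm(ord(a), ord(b)); count pairs with lcm equal to 6.
Enumerating gives 6 such elements.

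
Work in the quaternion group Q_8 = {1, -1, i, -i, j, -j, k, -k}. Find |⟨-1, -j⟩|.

|⟨-1⟩| = 2 and |⟨-j⟩| = 4, so |H| is a multiple of lcm(2, 4) = 4 and divides |G| = 8.
Closing under the operation: H = {1, -1, j, -j}, so |H| = 4.

4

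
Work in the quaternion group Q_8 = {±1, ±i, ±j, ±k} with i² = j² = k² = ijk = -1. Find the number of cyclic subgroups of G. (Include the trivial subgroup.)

5

Group the elements of G by the cyclic subgroup they generate; each cyclic subgroup of order d accounts for φ(d) elements.
Cyclic subgroups by order — order 1: 1; order 2: 1; order 4: 3.
Total: 5.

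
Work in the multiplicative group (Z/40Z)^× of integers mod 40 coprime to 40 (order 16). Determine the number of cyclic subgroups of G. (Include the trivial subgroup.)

12

A cyclic subgroup of order d is generated by each of its φ(d) elements of order d, so the cyclic subgroups of order d number (#elements of order d)/φ(d).
Cyclic subgroups by order — order 1: 1; order 2: 7; order 4: 4.
Total: 12.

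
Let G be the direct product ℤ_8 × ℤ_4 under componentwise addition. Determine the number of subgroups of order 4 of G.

|G| = 32 and 4 | 32, so subgroups of order 4 are possible by Lagrange.
The subgroups of order 4 are: {(0,0), (0,1), (0,2), (0,3)}; {(0,0), (0,2), (4,0), (4,2)}; {(0,0), (0,2), (4,1), (4,3)}; {(0,0), (2,0), (4,0), (6,0)}; … (7 in all).
So G has 7 subgroups of order 4.

7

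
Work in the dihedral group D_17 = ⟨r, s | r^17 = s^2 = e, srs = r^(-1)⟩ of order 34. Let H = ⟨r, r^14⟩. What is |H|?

|⟨r⟩| = 17 and |⟨r^14⟩| = 17, so |H| is a multiple of lcm(17, 17) = 17 and divides |G| = 34.
Closing under the operation: H = {e, r, r^2, r^3, r^4, r^5, r^6, r^7, r^8, r^9, r^10, r^11, r^12, r^13, r^14, r^15, r^16}, so |H| = 17.

17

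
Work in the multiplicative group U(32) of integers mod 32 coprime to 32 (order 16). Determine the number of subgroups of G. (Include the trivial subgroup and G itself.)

11

|G| = 16, so by Lagrange every subgroup order divides 16. Divisors: 1, 2, 4, 8, 16.
Subgroups by order — order 1: 1; order 2: 3; order 4: 3; order 8: 3; order 16: 1.
Total: 1 + 3 + 3 + 3 + 1 = 11.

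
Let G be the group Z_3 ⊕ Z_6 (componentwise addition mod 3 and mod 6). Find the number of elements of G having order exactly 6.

8

An element (a,b) has order lcm(ord(a), ord(b)); count pairs with lcm equal to 6.
Enumerating gives 8 such elements.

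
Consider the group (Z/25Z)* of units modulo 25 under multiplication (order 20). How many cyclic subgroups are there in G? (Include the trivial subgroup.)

6

A cyclic subgroup of order d is generated by each of its φ(d) elements of order d, so the cyclic subgroups of order d number (#elements of order d)/φ(d).
Cyclic subgroups by order — order 1: 1; order 2: 1; order 4: 1; order 5: 1; order 10: 1; order 20: 1.
Total: 6.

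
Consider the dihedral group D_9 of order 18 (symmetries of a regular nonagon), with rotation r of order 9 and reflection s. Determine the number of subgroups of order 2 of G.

|G| = 18 and 2 | 18, so subgroups of order 2 are possible by Lagrange.
The subgroups of order 2 are: {e, r^2s}; {e, r^3s}; {e, r^4s}; {e, r^5s}; … (9 in all).
So G has 9 subgroups of order 2.

9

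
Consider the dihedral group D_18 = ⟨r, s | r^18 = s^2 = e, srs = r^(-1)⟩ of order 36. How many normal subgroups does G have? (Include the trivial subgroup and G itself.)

9

G has 45 subgroups. Checking conjugation-invariance by order — order 1: 1/1 normal; order 2: 1/19 normal; order 3: 1/1 normal; order 4: 0/9 normal; order 6: 1/7 normal; order 9: 1/1 normal; order 12: 0/3 normal; order 18: 3/3 normal; order 36: 1/1 normal.
Total normal subgroups: 9.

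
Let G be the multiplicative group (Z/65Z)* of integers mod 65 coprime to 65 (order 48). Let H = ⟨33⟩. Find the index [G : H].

4

|⟨33⟩| = 12 and |G| = 48.
By Lagrange, [G : H] = |G|/|H| = 48/12 = 4.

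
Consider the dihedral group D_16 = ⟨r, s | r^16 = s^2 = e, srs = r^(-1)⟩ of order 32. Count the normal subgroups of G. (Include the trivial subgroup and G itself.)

8

G has 36 subgroups. Checking conjugation-invariance by order — order 1: 1/1 normal; order 2: 1/17 normal; order 4: 1/9 normal; order 8: 1/5 normal; order 16: 3/3 normal; order 32: 1/1 normal.
Total normal subgroups: 8.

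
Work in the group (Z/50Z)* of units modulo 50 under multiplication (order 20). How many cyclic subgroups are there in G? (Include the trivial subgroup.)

A cyclic subgroup of order d is generated by each of its φ(d) elements of order d, so the cyclic subgroups of order d number (#elements of order d)/φ(d).
Cyclic subgroups by order — order 1: 1; order 2: 1; order 4: 1; order 5: 1; order 10: 1; order 20: 1.
Total: 6.

6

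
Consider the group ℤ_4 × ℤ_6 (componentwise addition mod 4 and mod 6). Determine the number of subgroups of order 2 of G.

|G| = 24 and 2 | 24, so subgroups of order 2 are possible by Lagrange.
The subgroups of order 2 are: {(0,0), (0,3)}; {(0,0), (2,0)}; {(0,0), (2,3)}.
So G has 3 subgroups of order 2.

3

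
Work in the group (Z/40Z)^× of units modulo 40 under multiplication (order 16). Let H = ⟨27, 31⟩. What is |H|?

8

|⟨27⟩| = 4 and |⟨31⟩| = 2, so |H| is a multiple of lcm(4, 2) = 4 and divides |G| = 16.
Closing under the operation: H = {1, 3, 9, 13, 27, 31, 37, 39}, so |H| = 8.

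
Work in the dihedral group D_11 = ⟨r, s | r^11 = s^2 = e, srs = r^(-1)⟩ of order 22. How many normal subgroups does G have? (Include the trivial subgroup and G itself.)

3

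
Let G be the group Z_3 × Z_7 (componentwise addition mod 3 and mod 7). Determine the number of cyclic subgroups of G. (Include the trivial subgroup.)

Each element a generates a cyclic subgroup ⟨a⟩; distinct elements may generate the same one (a cyclic group of order d has φ(d) generators).
Cyclic subgroups by order — order 1: 1; order 3: 1; order 7: 1; order 21: 1.
Total: 4.

4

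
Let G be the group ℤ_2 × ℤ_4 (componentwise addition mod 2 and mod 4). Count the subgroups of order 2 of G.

|G| = 8 and 2 | 8, so subgroups of order 2 are possible by Lagrange.
The subgroups of order 2 are: {(0,0), (0,2)}; {(0,0), (1,0)}; {(0,0), (1,2)}.
So G has 3 subgroups of order 2.

3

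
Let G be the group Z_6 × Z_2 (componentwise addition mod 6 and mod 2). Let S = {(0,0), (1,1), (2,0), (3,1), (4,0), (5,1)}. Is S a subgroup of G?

|S| = 6 divides |G| = 12, consistent with Lagrange.
S contains the identity, every element's inverse is in S, and S is closed under +: it is a subgroup.
In fact S = ⟨(1,1)⟩.

Yes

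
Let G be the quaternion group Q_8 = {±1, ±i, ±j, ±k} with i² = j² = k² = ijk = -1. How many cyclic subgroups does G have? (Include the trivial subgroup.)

5

A cyclic subgroup of order d is generated by each of its φ(d) elements of order d, so the cyclic subgroups of order d number (#elements of order d)/φ(d).
Cyclic subgroups by order — order 1: 1; order 2: 1; order 4: 3.
Total: 5.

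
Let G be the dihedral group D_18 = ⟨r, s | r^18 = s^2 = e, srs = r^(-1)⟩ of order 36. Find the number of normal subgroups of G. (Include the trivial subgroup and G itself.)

9

G has 45 subgroups. Checking conjugation-invariance by order — order 1: 1/1 normal; order 2: 1/19 normal; order 3: 1/1 normal; order 4: 0/9 normal; order 6: 1/7 normal; order 9: 1/1 normal; order 12: 0/3 normal; order 18: 3/3 normal; order 36: 1/1 normal.
Total normal subgroups: 9.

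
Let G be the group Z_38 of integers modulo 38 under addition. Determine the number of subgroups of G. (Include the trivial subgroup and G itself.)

Subgroups of the cyclic group Z_38 correspond bijectively to divisors of 38.
Divisors of 38: 1, 2, 19, 38.
So Z_38 has 4 subgroups.

4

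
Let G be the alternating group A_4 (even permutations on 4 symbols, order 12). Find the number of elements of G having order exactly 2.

The elements of order 2 are: (1 2)(3 4), (1 3)(2 4), (1 4)(2 3).
That's 3.

3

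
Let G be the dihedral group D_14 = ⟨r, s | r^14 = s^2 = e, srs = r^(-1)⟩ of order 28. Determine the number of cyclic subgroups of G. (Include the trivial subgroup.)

18

A cyclic subgroup of order d is generated by each of its φ(d) elements of order d, so the cyclic subgroups of order d number (#elements of order d)/φ(d).
Cyclic subgroups by order — order 1: 1; order 2: 15; order 7: 1; order 14: 1.
Total: 18.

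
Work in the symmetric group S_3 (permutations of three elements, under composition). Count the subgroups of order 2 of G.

|G| = 6 and 2 | 6, so subgroups of order 2 are possible by Lagrange.
The subgroups of order 2 are: {e, (1 2)}; {e, (1 3)}; {e, (2 3)}.
So G has 3 subgroups of order 2.

3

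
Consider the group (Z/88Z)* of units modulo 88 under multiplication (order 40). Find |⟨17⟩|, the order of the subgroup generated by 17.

Compute successive powers of 17 mod 88: 17, 25, 73, 9, 65, 49, 41, 81, …; 17^10 ≡ 1 (mod 88).
So |⟨17⟩| = 10.

10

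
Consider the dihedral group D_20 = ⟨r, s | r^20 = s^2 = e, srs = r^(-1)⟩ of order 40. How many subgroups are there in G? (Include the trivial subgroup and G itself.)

48

|G| = 40, so by Lagrange every subgroup order divides 40. Divisors: 1, 2, 4, 5, 8, 10, 20, 40.
Subgroups by order — order 1: 1; order 2: 21; order 4: 11; order 5: 1; order 8: 5; order 10: 5; order 20: 3; order 40: 1.
Total: 1 + 21 + 11 + 1 + 5 + 5 + 3 + 1 = 48.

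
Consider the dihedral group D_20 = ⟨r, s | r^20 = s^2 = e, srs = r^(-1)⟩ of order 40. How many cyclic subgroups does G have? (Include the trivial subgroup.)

Each element a generates a cyclic subgroup ⟨a⟩; distinct elements may generate the same one (a cyclic group of order d has φ(d) generators).
Cyclic subgroups by order — order 1: 1; order 2: 21; order 4: 1; order 5: 1; order 10: 1; order 20: 1.
Total: 26.

26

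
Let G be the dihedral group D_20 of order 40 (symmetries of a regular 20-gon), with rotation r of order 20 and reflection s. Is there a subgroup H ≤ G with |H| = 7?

No

7 does not divide |G| = 40, so by Lagrange no subgroup of order 7 exists.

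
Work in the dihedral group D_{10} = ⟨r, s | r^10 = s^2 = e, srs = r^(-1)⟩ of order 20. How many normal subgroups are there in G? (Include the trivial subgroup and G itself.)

7

G has 22 subgroups. Checking conjugation-invariance by order — order 1: 1/1 normal; order 2: 1/11 normal; order 4: 0/5 normal; order 5: 1/1 normal; order 10: 3/3 normal; order 20: 1/1 normal.
Total normal subgroups: 7.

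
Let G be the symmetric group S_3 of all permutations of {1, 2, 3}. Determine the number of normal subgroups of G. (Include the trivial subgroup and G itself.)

G has 6 subgroups. Checking conjugation-invariance by order — order 1: 1/1 normal; order 2: 0/3 normal; order 3: 1/1 normal; order 6: 1/1 normal.
Total normal subgroups: 3.

3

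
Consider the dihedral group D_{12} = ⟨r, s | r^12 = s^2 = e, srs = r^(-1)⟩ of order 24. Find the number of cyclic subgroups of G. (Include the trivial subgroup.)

Group the elements of G by the cyclic subgroup they generate; each cyclic subgroup of order d accounts for φ(d) elements.
Cyclic subgroups by order — order 1: 1; order 2: 13; order 3: 1; order 4: 1; order 6: 1; order 12: 1.
Total: 18.

18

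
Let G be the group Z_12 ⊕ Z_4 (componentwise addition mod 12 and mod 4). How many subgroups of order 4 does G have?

7

|G| = 48 and 4 | 48, so subgroups of order 4 are possible by Lagrange.
The subgroups of order 4 are: {(0,0), (0,1), (0,2), (0,3)}; {(0,0), (0,2), (6,0), (6,2)}; {(0,0), (0,2), (6,1), (6,3)}; {(0,0), (3,0), (6,0), (9,0)}; … (7 in all).
So G has 7 subgroups of order 4.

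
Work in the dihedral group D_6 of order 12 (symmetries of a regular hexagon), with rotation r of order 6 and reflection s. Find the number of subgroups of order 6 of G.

|G| = 12 and 6 | 12, so subgroups of order 6 are possible by Lagrange.
The subgroups of order 6 are: {e, r, r^2, r^3, r^4, r^5}; {e, r^2, r^4, s, r^2s, r^4s}; {e, r^2, r^4, rs, r^3s, r^5s}.
So G has 3 subgroups of order 6.

3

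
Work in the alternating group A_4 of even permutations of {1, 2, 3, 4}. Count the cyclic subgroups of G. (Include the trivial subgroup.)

Each element a generates a cyclic subgroup ⟨a⟩; distinct elements may generate the same one (a cyclic group of order d has φ(d) generators).
Cyclic subgroups by order — order 1: 1; order 2: 3; order 3: 4.
Total: 8.

8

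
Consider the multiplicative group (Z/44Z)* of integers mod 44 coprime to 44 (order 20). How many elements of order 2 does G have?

The elements of order 2 are: 21, 23, 43.
That's 3.

3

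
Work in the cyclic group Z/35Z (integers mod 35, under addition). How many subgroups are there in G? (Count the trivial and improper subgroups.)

4

Subgroups of the cyclic group Z/35Z correspond bijectively to divisors of 35.
Divisors of 35: 1, 5, 7, 35.
So Z/35Z has 4 subgroups.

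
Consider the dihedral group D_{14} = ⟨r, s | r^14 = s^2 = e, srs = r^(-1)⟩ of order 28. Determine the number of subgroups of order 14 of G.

3

|G| = 28 and 14 | 28, so subgroups of order 14 are possible by Lagrange.
The subgroups of order 14 are: {e, r, r^2, r^3, r^4, r^5, r^6, r^7, r^8, r^9, r^10, r^11, r^12, r^13}; {e, r^2, r^4, r^6, r^8, r^10, r^12, s, r^2s, r^4s, r^6s, r^8s, r^10s, r^12s}; {e, r^2, r^4, r^6, r^8, r^10, r^12, rs, r^3s, r^5s, r^7s, r^9s, r^11s, r^13s}.
So G has 3 subgroups of order 14.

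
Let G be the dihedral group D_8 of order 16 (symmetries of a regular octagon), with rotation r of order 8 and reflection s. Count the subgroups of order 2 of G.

9

|G| = 16 and 2 | 16, so subgroups of order 2 are possible by Lagrange.
The subgroups of order 2 are: {e, r^2s}; {e, r^3s}; {e, r^4}; {e, r^4s}; … (9 in all).
So G has 9 subgroups of order 2.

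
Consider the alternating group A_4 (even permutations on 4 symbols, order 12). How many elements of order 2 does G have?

3

The elements of order 2 are: (1 2)(3 4), (1 3)(2 4), (1 4)(2 3).
That's 3.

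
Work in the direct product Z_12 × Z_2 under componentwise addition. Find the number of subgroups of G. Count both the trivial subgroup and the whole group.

16

|G| = 24, so by Lagrange every subgroup order divides 24. Divisors: 1, 2, 3, 4, 6, 8, 12, 24.
Subgroups by order — order 1: 1; order 2: 3; order 3: 1; order 4: 3; order 6: 3; order 8: 1; order 12: 3; order 24: 1.
Total: 1 + 3 + 1 + 3 + 3 + 1 + 3 + 1 = 16.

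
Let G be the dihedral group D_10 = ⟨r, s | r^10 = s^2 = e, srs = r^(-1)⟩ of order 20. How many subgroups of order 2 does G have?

|G| = 20 and 2 | 20, so subgroups of order 2 are possible by Lagrange.
The subgroups of order 2 are: {e, r^2s}; {e, r^3s}; {e, r^4s}; {e, r^5}; … (11 in all).
So G has 11 subgroups of order 2.

11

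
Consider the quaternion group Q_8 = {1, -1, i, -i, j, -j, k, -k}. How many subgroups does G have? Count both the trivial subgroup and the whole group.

|G| = 8, so by Lagrange every subgroup order divides 8. Divisors: 1, 2, 4, 8.
Subgroups by order — order 1: 1; order 2: 1; order 4: 3; order 8: 1.
Total: 1 + 1 + 3 + 1 = 6.

6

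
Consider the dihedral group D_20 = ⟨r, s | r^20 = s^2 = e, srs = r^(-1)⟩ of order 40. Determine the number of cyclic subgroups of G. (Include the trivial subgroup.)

26

Group the elements of G by the cyclic subgroup they generate; each cyclic subgroup of order d accounts for φ(d) elements.
Cyclic subgroups by order — order 1: 1; order 2: 21; order 4: 1; order 5: 1; order 10: 1; order 20: 1.
Total: 26.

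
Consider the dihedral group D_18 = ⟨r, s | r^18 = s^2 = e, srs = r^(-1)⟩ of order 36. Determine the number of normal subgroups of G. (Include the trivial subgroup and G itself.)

9

G has 45 subgroups. Checking conjugation-invariance by order — order 1: 1/1 normal; order 2: 1/19 normal; order 3: 1/1 normal; order 4: 0/9 normal; order 6: 1/7 normal; order 9: 1/1 normal; order 12: 0/3 normal; order 18: 3/3 normal; order 36: 1/1 normal.
Total normal subgroups: 9.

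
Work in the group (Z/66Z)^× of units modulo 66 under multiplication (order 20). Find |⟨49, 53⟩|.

10

|⟨49⟩| = 5 and |⟨53⟩| = 10, so |H| is a multiple of lcm(5, 10) = 10 and divides |G| = 20.
Closing under the operation: H = {1, 5, 23, 25, 31, 37, 47, 49, 53, 59}, so |H| = 10.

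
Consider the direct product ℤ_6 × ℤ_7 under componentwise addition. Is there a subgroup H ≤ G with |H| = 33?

33 does not divide |G| = 42, so by Lagrange no subgroup of order 33 exists.

No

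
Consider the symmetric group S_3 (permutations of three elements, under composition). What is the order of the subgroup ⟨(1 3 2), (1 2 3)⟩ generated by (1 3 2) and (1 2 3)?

3

|⟨(1 3 2)⟩| = 3 and |⟨(1 2 3)⟩| = 3, so |H| is a multiple of lcm(3, 3) = 3 and divides |G| = 6.
Closing under the operation: H = {e, (1 2 3), (1 3 2)}, so |H| = 3.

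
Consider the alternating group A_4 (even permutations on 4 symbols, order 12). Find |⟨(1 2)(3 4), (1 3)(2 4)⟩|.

|⟨(1 2)(3 4)⟩| = 2 and |⟨(1 3)(2 4)⟩| = 2, so |H| is a multiple of lcm(2, 2) = 2 and divides |G| = 12.
Closing under the operation: H = {e, (1 2)(3 4), (1 3)(2 4), (1 4)(2 3)}, so |H| = 4.

4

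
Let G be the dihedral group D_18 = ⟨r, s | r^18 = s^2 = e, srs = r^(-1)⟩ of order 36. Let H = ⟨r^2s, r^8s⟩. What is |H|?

6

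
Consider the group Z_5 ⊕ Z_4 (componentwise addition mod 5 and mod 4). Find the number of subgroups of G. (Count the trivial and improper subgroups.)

6

|G| = 20, so by Lagrange every subgroup order divides 20. Divisors: 1, 2, 4, 5, 10, 20.
Subgroups by order — order 1: 1; order 2: 1; order 4: 1; order 5: 1; order 10: 1; order 20: 1.
Total: 1 + 1 + 1 + 1 + 1 + 1 = 6.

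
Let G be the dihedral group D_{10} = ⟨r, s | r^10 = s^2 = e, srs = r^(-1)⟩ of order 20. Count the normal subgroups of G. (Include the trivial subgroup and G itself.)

G has 22 subgroups. Checking conjugation-invariance by order — order 1: 1/1 normal; order 2: 1/11 normal; order 4: 0/5 normal; order 5: 1/1 normal; order 10: 3/3 normal; order 20: 1/1 normal.
Total normal subgroups: 7.

7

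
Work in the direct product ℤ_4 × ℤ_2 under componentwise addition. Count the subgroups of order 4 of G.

3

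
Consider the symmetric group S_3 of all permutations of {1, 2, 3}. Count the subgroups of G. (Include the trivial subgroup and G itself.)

6

|G| = 6, so by Lagrange every subgroup order divides 6. Divisors: 1, 2, 3, 6.
Subgroups by order — order 1: 1; order 2: 3; order 3: 1; order 6: 1.
Total: 1 + 3 + 1 + 1 = 6.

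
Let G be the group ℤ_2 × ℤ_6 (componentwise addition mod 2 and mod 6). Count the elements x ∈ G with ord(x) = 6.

6

An element (a,b) has order lcm(ord(a), ord(b)); count pairs with lcm equal to 6.
Enumerating gives 6 such elements.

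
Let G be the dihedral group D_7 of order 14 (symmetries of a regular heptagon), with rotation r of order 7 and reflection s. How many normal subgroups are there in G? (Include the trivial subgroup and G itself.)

3

G has 10 subgroups. Checking conjugation-invariance by order — order 1: 1/1 normal; order 2: 0/7 normal; order 7: 1/1 normal; order 14: 1/1 normal.
Total normal subgroups: 3.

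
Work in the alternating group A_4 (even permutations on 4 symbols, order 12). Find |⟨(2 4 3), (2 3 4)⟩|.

3

|⟨(2 4 3)⟩| = 3 and |⟨(2 3 4)⟩| = 3, so |H| is a multiple of lcm(3, 3) = 3 and divides |G| = 12.
Closing under the operation: H = {e, (2 3 4), (2 4 3)}, so |H| = 3.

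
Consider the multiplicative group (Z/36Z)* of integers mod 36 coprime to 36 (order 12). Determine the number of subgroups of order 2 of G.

3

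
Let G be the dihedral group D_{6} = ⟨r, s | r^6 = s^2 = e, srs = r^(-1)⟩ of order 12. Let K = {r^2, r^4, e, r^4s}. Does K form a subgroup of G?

Closure fails: r^4 · r^4s = r^2s ∉ K. So K is not a subgroup.

No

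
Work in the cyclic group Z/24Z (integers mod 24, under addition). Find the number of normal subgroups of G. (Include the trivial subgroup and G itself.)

8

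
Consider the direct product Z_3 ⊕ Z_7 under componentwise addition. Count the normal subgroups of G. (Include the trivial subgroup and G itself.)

G is abelian, so every subgroup is normal.
G has 4 subgroups in total, hence 4 normal subgroups.

4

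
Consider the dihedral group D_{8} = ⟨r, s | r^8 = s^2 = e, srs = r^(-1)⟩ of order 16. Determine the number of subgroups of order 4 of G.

5

|G| = 16 and 4 | 16, so subgroups of order 4 are possible by Lagrange.
The subgroups of order 4 are: {e, r^2, r^4, r^6}; {e, r^4, r^2s, r^6s}; {e, r^4, r^3s, r^7s}; {e, r^4, s, r^4s}; … (5 in all).
So G has 5 subgroups of order 4.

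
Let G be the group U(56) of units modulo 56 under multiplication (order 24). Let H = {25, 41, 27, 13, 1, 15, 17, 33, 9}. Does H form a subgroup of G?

|H| = 9 does not divide |G| = 24, so by Lagrange H is not a subgroup.

No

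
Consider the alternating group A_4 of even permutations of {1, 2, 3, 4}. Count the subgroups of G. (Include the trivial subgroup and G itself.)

|G| = 12, so by Lagrange every subgroup order divides 12. Divisors: 1, 2, 3, 4, 6, 12.
Subgroups by order — order 1: 1; order 2: 3; order 3: 4; order 4: 1; order 6: 0; order 12: 1.
Total: 1 + 3 + 4 + 1 + 0 + 1 = 10.

10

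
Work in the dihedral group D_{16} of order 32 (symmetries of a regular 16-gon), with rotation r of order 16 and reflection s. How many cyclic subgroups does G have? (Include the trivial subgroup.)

A cyclic subgroup of order d is generated by each of its φ(d) elements of order d, so the cyclic subgroups of order d number (#elements of order d)/φ(d).
Cyclic subgroups by order — order 1: 1; order 2: 17; order 4: 1; order 8: 1; order 16: 1.
Total: 21.

21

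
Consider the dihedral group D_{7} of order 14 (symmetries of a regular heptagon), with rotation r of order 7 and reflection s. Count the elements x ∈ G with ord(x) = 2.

7

The elements of order 2 are: s, rs, r^2s, r^3s, r^4s, r^5s, r^6s.
That's 7.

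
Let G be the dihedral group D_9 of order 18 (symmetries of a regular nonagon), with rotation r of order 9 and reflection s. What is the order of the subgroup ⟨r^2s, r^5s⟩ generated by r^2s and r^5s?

|⟨r^2s⟩| = 2 and |⟨r^5s⟩| = 2, so |H| is a multiple of lcm(2, 2) = 2 and divides |G| = 18.
Closing under the operation: H = {e, r^3, r^6, r^2s, r^5s, r^8s}, so |H| = 6.

6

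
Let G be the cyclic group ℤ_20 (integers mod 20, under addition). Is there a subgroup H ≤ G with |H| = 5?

5 | 20. A subgroup of order 5 is {0, 4, 8, 12, 16}.

Yes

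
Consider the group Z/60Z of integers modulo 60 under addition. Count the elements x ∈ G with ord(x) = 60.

16

In a cyclic group of order 60, the number of elements of order d (for d | 60) is φ(d).
φ(60) = 16.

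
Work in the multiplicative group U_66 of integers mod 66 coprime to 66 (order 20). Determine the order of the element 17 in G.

Compute successive powers of 17 mod 66: 17, 25, 29, 31, 65, 49, 41, 37, …; 17^10 ≡ 1 (mod 66).
So |⟨17⟩| = 10.

10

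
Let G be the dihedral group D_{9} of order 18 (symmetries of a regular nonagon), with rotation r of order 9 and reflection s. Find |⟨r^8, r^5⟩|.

|⟨r^8⟩| = 9 and |⟨r^5⟩| = 9, so |H| is a multiple of lcm(9, 9) = 9 and divides |G| = 18.
Closing under the operation: H = {e, r, r^2, r^3, r^4, r^5, r^6, r^7, r^8}, so |H| = 9.

9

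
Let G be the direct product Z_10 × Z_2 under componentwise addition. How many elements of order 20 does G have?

0

An element (a,b) has order lcm(ord(a), ord(b)); count pairs with lcm equal to 20.
Enumerating gives 0 such elements.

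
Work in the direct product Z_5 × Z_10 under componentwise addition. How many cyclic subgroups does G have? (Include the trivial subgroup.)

Group the elements of G by the cyclic subgroup they generate; each cyclic subgroup of order d accounts for φ(d) elements.
Cyclic subgroups by order — order 1: 1; order 2: 1; order 5: 6; order 10: 6.
Total: 14.

14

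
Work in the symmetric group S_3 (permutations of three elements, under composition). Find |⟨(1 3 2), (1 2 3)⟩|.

|⟨(1 3 2)⟩| = 3 and |⟨(1 2 3)⟩| = 3, so |H| is a multiple of lcm(3, 3) = 3 and divides |G| = 6.
Closing under the operation: H = {e, (1 2 3), (1 3 2)}, so |H| = 3.

3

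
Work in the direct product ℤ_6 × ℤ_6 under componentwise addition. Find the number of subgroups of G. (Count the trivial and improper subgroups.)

30

|G| = 36, so by Lagrange every subgroup order divides 36. Divisors: 1, 2, 3, 4, 6, 9, 12, 18, 36.
Subgroups by order — order 1: 1; order 2: 3; order 3: 4; order 4: 1; order 6: 12; order 9: 1; order 12: 4; order 18: 3; order 36: 1.
Total: 1 + 3 + 4 + 1 + 12 + 1 + 4 + 3 + 1 = 30.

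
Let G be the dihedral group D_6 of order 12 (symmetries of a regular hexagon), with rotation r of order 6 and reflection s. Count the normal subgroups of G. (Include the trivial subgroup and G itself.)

G has 16 subgroups. Checking conjugation-invariance by order — order 1: 1/1 normal; order 2: 1/7 normal; order 3: 1/1 normal; order 4: 0/3 normal; order 6: 3/3 normal; order 12: 1/1 normal.
Total normal subgroups: 7.

7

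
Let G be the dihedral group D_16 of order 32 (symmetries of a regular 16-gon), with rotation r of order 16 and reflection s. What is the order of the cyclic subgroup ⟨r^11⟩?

16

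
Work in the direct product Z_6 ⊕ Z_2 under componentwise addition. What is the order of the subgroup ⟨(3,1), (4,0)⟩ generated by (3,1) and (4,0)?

|⟨(3,1)⟩| = 2 and |⟨(4,0)⟩| = 3, so |H| is a multiple of lcm(2, 3) = 6 and divides |G| = 12.
Closing under the operation: H = {(0,0), (1,1), (2,0), (3,1), (4,0), (5,1)}, so |H| = 6.

6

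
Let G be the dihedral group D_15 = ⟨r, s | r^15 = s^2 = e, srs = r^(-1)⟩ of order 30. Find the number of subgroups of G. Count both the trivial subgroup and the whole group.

28

|G| = 30, so by Lagrange every subgroup order divides 30. Divisors: 1, 2, 3, 5, 6, 10, 15, 30.
Subgroups by order — order 1: 1; order 2: 15; order 3: 1; order 5: 1; order 6: 5; order 10: 3; order 15: 1; order 30: 1.
Total: 1 + 15 + 1 + 1 + 5 + 3 + 1 + 1 = 28.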